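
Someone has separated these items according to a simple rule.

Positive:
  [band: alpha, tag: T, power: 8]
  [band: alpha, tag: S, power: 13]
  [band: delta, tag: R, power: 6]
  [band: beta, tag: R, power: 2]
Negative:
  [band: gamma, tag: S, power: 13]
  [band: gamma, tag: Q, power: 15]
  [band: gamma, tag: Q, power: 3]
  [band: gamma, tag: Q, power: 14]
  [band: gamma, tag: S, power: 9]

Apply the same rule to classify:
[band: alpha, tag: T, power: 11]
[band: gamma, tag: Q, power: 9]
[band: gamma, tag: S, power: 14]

The simplest hypothesis consistent with all the labels is: band is not gamma.
[band: alpha, tag: T, power: 11] — band is alpha, hence Positive. [band: gamma, tag: Q, power: 9] — band is gamma, hence Negative. [band: gamma, tag: S, power: 14] — band is gamma, hence Negative.

Positive, Negative, Negative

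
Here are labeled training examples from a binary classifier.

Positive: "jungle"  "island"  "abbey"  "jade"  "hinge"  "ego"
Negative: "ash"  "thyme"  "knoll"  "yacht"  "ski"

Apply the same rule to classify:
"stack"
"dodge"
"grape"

Negative, Positive, Positive

The classifier is using: has ≥ 2 vowels.
"stack" → 1 vowel → Negative.
"dodge" → 2 vowels → Positive.
"grape" → 2 vowels → Positive.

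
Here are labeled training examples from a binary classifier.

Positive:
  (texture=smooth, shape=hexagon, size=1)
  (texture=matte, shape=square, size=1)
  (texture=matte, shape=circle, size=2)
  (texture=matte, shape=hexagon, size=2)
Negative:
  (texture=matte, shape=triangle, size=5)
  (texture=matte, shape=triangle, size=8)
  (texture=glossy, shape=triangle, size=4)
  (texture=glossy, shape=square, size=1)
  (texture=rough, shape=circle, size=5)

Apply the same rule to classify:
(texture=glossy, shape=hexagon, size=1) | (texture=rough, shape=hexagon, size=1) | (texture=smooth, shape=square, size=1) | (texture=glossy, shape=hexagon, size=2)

The rule appears to be: texture is not glossy AND size ≤ 2.
(texture=glossy, shape=hexagon, size=1) — texture is glossy, size = 1, hence Negative.
(texture=rough, shape=hexagon, size=1) — texture is rough, size = 1, hence Positive.
(texture=smooth, shape=square, size=1) — texture is smooth, size = 1, hence Positive.
(texture=glossy, shape=hexagon, size=2) — texture is glossy, size = 2, hence Negative.

Negative, Positive, Positive, Negative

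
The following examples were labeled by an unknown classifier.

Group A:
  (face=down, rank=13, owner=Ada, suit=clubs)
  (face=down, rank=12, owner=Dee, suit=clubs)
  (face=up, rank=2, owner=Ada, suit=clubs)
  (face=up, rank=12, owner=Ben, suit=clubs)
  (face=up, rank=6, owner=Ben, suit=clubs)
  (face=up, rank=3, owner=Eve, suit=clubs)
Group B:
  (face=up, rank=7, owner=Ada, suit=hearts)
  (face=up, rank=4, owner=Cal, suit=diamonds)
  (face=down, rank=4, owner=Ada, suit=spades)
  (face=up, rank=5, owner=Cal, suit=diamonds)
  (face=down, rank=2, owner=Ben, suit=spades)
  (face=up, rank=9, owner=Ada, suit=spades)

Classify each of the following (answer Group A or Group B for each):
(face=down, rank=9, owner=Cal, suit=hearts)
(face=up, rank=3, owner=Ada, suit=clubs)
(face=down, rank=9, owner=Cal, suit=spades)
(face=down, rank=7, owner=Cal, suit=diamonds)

Group B, Group A, Group B, Group B

The pattern is that an item is 'Group A' exactly when: suit is clubs.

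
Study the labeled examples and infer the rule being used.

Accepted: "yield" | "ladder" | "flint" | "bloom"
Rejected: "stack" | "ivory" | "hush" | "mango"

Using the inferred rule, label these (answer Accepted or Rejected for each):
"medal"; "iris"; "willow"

Accepted, Rejected, Accepted

All 'Accepted' examples share one property — contains 'l' — and every 'Rejected' example lacks it.
"medal": Accepted (has 'l'). "iris": Rejected (no 'l'). "willow": Accepted (has 'l').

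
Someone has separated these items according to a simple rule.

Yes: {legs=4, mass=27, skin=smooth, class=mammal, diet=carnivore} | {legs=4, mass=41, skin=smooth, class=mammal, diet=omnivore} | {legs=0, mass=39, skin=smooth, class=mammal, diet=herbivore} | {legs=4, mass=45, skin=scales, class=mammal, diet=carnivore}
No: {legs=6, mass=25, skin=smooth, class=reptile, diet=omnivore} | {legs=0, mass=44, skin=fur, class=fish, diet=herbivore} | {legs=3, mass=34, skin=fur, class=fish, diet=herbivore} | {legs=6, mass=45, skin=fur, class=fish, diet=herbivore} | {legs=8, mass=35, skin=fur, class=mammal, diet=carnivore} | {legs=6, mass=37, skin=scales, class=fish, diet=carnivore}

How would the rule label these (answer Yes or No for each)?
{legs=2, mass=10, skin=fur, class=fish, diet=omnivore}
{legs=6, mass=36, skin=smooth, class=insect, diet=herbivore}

No, No

A rule that fits every label: class is mammal AND legs ≤ 4 — true of each 'Yes' example, false of each 'No' one.
{legs=2, mass=10, skin=fur, class=fish, diet=omnivore}: class is fish, legs = 2 — does not fit, so No. {legs=6, mass=36, skin=smooth, class=insect, diet=herbivore}: class is insect, legs = 6 — does not fit, so No.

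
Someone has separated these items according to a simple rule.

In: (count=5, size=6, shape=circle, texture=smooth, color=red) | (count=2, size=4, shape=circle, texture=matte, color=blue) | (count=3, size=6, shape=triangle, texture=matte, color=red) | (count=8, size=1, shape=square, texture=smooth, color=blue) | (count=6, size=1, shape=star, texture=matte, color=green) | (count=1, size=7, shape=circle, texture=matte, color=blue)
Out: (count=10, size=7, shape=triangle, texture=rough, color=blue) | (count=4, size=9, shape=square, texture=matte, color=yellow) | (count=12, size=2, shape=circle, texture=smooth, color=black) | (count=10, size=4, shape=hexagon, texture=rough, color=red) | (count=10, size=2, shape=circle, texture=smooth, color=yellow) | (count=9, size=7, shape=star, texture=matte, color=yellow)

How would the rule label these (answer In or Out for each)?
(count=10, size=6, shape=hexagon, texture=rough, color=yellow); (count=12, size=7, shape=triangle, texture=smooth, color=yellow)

Out, Out

The distinguishing property — count ≤ 8 AND size ≤ 7 — holds for all the 'In' cases and none of the 'Out' cases.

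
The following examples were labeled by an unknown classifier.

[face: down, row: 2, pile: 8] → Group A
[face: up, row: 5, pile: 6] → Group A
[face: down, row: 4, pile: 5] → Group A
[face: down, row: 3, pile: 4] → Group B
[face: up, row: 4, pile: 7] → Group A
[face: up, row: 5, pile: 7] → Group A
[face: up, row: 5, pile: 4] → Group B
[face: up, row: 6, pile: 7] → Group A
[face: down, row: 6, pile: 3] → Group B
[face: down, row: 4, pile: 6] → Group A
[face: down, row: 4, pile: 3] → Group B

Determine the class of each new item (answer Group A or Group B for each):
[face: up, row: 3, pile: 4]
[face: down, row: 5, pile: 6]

Group B, Group A

'Group A' ⟺ pile ≥ 5.
[face: up, row: 3, pile: 4]: Group B (pile = 4).
[face: down, row: 5, pile: 6]: Group A (pile = 6).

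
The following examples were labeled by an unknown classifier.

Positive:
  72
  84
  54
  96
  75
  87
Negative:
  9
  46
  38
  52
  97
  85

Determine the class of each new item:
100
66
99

The simplest hypothesis consistent with all the labels is: multiple of 3 AND at least 38.
100: Negative (100 = 3·33 + 1, 100 ≥ 38). 66: Positive (66 = 3·22, 66 ≥ 38). 99: Positive (99 = 3·33, 99 ≥ 38).

Negative, Positive, Positive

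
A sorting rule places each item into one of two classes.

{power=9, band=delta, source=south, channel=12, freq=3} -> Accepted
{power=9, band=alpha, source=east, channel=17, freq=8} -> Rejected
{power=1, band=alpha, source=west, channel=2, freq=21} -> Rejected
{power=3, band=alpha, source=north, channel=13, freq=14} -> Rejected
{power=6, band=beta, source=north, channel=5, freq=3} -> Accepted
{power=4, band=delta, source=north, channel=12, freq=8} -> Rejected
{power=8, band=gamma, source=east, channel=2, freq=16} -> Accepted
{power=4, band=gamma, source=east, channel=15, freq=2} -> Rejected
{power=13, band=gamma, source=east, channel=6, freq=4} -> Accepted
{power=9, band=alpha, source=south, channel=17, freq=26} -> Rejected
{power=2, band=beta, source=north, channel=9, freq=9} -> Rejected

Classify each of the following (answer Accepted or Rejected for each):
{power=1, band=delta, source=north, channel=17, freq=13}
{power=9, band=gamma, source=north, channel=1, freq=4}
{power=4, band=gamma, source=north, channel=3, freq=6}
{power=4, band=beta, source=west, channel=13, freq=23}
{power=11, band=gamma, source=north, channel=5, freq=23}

Rejected, Accepted, Rejected, Rejected, Accepted

The rule appears to be: channel ≤ 12 AND power ≥ 6.
Rejected: {power=1, band=delta, source=north, channel=17, freq=13}, since channel = 17, power = 1.
Accepted: {power=9, band=gamma, source=north, channel=1, freq=4}, since channel = 1, power = 9.
Rejected: {power=4, band=gamma, source=north, channel=3, freq=6}, since channel = 3, power = 4.
Rejected: {power=4, band=beta, source=west, channel=13, freq=23}, since channel = 13, power = 4.
Accepted: {power=11, band=gamma, source=north, channel=5, freq=23}, since channel = 5, power = 11.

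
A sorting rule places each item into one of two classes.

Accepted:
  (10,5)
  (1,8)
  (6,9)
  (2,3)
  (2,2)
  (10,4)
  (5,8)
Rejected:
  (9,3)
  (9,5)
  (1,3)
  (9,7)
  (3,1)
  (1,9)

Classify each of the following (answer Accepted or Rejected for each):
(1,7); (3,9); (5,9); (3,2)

Every 'Accepted' example satisfies: product is even. None of the 'Rejected' examples do.
(1,7): 1·7 = 7, doesn't match → Rejected. (3,9): 3·9 = 27, doesn't match → Rejected. (5,9): 5·9 = 45, doesn't match → Rejected. (3,2): 3·2 = 6, matches → Accepted.

Rejected, Rejected, Rejected, Accepted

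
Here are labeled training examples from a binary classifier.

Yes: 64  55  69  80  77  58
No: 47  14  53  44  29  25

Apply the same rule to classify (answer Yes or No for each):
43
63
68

No, Yes, Yes

All 'Yes' examples share one property — at least 55 — and every 'No' example lacks it.
43: 43 < 55, does not satisfy this → No. 63: 63 ≥ 55, passes → Yes. 68: 68 ≥ 55, passes → Yes.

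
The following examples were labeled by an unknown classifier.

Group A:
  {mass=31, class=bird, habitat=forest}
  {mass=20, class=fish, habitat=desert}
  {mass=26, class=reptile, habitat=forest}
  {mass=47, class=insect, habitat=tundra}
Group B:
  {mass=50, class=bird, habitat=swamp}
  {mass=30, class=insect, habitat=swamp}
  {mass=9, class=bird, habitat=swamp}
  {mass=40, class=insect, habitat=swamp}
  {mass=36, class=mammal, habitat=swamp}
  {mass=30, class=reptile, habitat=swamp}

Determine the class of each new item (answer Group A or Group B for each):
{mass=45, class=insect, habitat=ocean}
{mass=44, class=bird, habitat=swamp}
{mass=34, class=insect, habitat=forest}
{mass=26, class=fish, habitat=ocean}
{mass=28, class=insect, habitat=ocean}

Checking candidate rules against both groups, what survives is: habitat is not swamp.

Group A, Group B, Group A, Group A, Group A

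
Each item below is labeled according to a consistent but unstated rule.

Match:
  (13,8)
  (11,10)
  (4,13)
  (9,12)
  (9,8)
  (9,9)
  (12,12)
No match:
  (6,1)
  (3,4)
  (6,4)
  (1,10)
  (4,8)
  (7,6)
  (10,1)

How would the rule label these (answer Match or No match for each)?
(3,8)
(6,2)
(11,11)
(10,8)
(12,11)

No match, No match, Match, Match, Match

The distinguishing property — sum ≥ 17 — holds for all the 'Match' cases and none of the 'No match' cases.
(3,8): 3+8 = 11, fails this test → No match. (6,2): 6+2 = 8, fails this test → No match. (11,11): 11+11 = 22, has this property → Match. (10,8): 10+8 = 18, has this property → Match. (12,11): 12+11 = 23, has this property → Match.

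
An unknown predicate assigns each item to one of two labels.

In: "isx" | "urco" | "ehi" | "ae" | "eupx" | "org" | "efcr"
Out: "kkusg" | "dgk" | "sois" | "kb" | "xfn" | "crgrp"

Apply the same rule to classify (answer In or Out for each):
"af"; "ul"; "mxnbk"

'In' ⟺ starts with a vowel.
"af": starts with 'a' — passes, so In.
"ul": starts with 'u' — passes, so In.
"mxnbk": starts with 'm' — doesn't qualify, so Out.

In, In, Out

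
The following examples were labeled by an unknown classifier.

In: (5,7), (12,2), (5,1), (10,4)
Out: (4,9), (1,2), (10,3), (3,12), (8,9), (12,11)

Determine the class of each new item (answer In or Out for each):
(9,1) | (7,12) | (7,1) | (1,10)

In, Out, In, Out

The distinguishing property — sum is even — holds for all the 'In' cases and none of the 'Out' cases.
(9,1): 9+1 = 10 — has this property, so In.
(7,12): 7+12 = 19 — does not fit, so Out.
(7,1): 7+1 = 8 — has this property, so In.
(1,10): 1+10 = 11 — does not fit, so Out.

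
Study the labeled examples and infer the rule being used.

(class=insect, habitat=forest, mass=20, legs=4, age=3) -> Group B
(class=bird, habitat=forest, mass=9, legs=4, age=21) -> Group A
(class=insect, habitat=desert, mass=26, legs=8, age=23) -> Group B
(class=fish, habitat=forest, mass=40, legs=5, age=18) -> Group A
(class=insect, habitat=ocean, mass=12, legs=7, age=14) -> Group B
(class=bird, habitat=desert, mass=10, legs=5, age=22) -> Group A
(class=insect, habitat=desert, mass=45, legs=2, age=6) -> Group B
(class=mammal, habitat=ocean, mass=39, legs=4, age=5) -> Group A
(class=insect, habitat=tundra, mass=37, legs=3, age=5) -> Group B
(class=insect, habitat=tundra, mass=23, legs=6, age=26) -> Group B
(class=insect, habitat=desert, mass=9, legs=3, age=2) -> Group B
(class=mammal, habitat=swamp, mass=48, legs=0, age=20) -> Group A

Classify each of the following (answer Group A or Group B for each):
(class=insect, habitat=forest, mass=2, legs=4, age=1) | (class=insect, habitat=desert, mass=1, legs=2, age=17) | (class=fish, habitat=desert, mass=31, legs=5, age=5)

Group B, Group B, Group A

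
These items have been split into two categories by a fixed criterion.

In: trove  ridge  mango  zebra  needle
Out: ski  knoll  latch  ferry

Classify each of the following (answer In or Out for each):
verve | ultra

In, In

One predicate separates the groups cleanly: has ≥ 2 vowels.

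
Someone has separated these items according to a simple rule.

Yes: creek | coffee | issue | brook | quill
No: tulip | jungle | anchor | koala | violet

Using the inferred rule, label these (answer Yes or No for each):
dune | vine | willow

The rule appears to be: has a double letter.
No: dune, since no doubled letter. No: vine, since no doubled letter. Yes: willow, since 'll' doubled.

No, No, Yes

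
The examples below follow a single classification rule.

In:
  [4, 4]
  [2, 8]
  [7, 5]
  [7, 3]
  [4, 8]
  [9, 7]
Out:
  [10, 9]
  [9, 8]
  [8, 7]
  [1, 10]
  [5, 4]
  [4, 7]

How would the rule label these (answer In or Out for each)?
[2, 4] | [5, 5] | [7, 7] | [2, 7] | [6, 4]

The rule appears to be: sum is even.
[2, 4]: 2+4 = 6 — checks out, so In.
[5, 5]: 5+5 = 10 — checks out, so In.
[7, 7]: 7+7 = 14 — checks out, so In.
[2, 7]: 2+7 = 9 — doesn't qualify, so Out.
[6, 4]: 6+4 = 10 — checks out, so In.

In, In, In, Out, In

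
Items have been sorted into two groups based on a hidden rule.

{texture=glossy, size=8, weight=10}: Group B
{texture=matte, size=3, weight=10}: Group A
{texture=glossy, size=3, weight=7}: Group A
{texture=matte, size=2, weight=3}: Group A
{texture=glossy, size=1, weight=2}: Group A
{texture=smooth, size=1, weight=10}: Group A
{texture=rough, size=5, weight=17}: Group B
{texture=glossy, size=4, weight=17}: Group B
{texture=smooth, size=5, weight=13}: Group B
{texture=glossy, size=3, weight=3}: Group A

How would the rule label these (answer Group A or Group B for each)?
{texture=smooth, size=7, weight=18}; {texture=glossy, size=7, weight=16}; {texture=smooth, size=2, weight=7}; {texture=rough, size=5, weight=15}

All 'Group A' examples share one property — size ≤ 3 — and every 'Group B' example lacks it.
{texture=smooth, size=7, weight=18} — size = 7, hence Group B.
{texture=glossy, size=7, weight=16} — size = 7, hence Group B.
{texture=smooth, size=2, weight=7} — size = 2, hence Group A.
{texture=rough, size=5, weight=15} — size = 5, hence Group B.

Group B, Group B, Group A, Group B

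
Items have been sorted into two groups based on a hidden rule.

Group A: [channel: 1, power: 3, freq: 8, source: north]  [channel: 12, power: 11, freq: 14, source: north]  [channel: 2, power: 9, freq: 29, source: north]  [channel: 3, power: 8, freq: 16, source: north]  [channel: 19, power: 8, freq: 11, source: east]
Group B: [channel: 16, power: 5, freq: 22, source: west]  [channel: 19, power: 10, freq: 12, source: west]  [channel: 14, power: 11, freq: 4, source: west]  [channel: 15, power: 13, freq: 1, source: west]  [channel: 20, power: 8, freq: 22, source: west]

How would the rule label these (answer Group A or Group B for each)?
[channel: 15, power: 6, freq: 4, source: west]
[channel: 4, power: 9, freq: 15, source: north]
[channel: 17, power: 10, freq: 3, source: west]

Rule: source is not west. This holds for each 'Group A' example and fails for each 'Group B' one.
[channel: 15, power: 6, freq: 4, source: west] — source is west, hence Group B. [channel: 4, power: 9, freq: 15, source: north] — source is north, hence Group A. [channel: 17, power: 10, freq: 3, source: west] — source is west, hence Group B.

Group B, Group A, Group B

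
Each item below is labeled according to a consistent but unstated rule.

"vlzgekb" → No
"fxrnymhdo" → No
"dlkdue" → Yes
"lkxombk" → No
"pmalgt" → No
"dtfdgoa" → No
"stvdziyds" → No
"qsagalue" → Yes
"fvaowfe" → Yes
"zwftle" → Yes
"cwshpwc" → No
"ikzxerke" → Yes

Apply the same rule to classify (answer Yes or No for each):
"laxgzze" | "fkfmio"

Rule: ends with 'e'. This holds for each 'Yes' example and fails for each 'No' one.
Yes: "laxgzze", since ends with 'e'. No: "fkfmio", since ends with 'o'.

Yes, No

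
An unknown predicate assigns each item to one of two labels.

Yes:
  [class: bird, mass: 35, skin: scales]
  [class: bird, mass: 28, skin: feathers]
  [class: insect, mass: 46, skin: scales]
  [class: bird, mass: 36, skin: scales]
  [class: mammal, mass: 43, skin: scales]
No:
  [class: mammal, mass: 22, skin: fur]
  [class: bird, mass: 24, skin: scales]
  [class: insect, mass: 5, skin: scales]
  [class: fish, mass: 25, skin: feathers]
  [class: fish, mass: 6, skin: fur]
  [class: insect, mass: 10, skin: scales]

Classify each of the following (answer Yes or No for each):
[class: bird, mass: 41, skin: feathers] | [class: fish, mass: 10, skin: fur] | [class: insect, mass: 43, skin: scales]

Yes, No, Yes

The common property of the 'Yes' items is: mass ≥ 28. No 'No' item has it.
[class: bird, mass: 41, skin: feathers] — mass = 41, hence Yes. [class: fish, mass: 10, skin: fur] — mass = 10, hence No. [class: insect, mass: 43, skin: scales] — mass = 43, hence Yes.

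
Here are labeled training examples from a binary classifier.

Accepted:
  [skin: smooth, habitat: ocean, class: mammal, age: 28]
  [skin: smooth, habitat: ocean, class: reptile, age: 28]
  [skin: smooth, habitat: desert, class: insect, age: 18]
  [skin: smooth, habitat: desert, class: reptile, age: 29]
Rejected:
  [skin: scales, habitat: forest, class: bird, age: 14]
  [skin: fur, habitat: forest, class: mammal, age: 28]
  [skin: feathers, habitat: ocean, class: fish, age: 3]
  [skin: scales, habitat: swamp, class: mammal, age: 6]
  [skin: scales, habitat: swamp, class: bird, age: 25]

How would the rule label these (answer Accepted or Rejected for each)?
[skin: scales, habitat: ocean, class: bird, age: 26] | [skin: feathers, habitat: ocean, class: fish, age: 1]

Rejected, Rejected

The classifier is using: skin is smooth.
[skin: scales, habitat: ocean, class: bird, age: 26]: skin is scales — fails this test, so Rejected. [skin: feathers, habitat: ocean, class: fish, age: 1]: skin is feathers — fails this test, so Rejected.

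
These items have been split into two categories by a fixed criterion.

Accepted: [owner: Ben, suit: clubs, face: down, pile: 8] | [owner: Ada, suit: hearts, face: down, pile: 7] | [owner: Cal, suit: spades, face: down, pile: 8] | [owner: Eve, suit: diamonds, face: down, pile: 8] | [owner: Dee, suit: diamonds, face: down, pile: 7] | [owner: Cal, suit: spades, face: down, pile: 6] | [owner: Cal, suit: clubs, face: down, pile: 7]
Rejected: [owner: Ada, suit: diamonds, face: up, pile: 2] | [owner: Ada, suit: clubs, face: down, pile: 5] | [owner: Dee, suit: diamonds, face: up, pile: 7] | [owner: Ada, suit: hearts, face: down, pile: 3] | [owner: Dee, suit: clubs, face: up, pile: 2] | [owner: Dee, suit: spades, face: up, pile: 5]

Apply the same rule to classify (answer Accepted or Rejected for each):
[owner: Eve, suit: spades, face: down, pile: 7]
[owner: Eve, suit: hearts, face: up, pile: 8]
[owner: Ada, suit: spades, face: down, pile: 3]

Accepted, Rejected, Rejected

'Accepted' ⟺ face is down AND pile ≥ 6.
[owner: Eve, suit: spades, face: down, pile: 7] — face is down, pile = 7, hence Accepted. [owner: Eve, suit: hearts, face: up, pile: 8] — face is up, pile = 8, hence Rejected. [owner: Ada, suit: spades, face: down, pile: 3] — face is down, pile = 3, hence Rejected.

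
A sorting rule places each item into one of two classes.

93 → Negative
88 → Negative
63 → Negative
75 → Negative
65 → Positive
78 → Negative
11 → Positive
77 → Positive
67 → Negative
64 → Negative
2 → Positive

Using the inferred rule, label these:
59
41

Positive, Positive

Rule: ≡ 2 (mod 3). This holds for each 'Positive' example and fails for each 'Negative' one.
59: 59 mod 3 = 2, fits → Positive.
41: 41 mod 3 = 2, fits → Positive.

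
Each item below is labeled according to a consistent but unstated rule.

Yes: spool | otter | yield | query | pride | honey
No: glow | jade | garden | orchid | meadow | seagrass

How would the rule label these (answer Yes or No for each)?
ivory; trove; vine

Yes, Yes, No

The simplest hypothesis consistent with all the labels is: odd length.
Yes: ivory, since length 5. Yes: trove, since length 5. No: vine, since length 4.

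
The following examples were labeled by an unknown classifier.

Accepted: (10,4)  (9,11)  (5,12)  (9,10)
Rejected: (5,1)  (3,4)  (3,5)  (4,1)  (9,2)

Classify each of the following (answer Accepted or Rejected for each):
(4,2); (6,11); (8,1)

'Accepted' ⟺ sum ≥ 14.

Rejected, Accepted, Rejected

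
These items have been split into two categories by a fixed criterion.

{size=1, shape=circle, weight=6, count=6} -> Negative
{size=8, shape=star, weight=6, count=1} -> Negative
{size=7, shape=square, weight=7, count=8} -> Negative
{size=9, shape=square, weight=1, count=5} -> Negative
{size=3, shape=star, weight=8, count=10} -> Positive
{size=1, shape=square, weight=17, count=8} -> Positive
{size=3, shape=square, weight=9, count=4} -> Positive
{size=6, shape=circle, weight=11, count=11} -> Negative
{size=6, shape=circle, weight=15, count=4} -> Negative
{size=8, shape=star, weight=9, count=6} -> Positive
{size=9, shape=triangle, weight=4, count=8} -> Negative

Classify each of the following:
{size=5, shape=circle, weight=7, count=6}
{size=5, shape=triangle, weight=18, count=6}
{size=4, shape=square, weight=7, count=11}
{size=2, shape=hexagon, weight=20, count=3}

The classifier is using: weight ≥ 8 AND size ≠ 6.
{size=5, shape=circle, weight=7, count=6} → weight = 7, size = 5 → Negative. {size=5, shape=triangle, weight=18, count=6} → weight = 18, size = 5 → Positive. {size=4, shape=square, weight=7, count=11} → weight = 7, size = 4 → Negative. {size=2, shape=hexagon, weight=20, count=3} → weight = 20, size = 2 → Positive.

Negative, Positive, Negative, Positive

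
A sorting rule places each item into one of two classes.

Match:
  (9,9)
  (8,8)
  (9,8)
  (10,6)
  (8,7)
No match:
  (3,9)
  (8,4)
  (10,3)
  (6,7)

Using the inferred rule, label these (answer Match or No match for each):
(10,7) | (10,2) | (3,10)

Match, No match, No match

The rule appears to be: sum ≥ 15.
(10,7) → 10+7 = 17 → Match. (10,2) → 10+2 = 12 → No match. (3,10) → 3+10 = 13 → No match.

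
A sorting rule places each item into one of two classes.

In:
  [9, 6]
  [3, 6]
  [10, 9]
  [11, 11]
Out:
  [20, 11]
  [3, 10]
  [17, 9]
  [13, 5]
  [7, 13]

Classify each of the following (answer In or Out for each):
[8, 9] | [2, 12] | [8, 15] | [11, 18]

Every 'In' example satisfies: |first − second| ≤ 3. None of the 'Out' examples do.

In, Out, Out, Out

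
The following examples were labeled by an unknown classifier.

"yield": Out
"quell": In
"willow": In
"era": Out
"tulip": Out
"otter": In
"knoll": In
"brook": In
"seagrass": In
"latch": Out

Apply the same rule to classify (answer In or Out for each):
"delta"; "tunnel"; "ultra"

The simplest hypothesis consistent with all the labels is: has a double letter.
"delta" → no doubled letter → Out. "tunnel" → 'nn' doubled → In. "ultra" → no doubled letter → Out.

Out, In, Out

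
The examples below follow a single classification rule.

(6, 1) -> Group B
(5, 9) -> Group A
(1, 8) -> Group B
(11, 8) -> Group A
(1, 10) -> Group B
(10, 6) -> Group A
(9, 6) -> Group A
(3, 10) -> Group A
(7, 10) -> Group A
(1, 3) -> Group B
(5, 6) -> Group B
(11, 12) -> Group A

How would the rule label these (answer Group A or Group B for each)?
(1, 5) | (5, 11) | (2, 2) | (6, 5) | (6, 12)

Group B, Group A, Group B, Group B, Group A

Rule: sum ≥ 13. This holds for each 'Group A' example and fails for each 'Group B' one.
(1, 5) → 1+5 = 6 → Group B.
(5, 11) → 5+11 = 16 → Group A.
(2, 2) → 2+2 = 4 → Group B.
(6, 5) → 6+5 = 11 → Group B.
(6, 12) → 6+12 = 18 → Group A.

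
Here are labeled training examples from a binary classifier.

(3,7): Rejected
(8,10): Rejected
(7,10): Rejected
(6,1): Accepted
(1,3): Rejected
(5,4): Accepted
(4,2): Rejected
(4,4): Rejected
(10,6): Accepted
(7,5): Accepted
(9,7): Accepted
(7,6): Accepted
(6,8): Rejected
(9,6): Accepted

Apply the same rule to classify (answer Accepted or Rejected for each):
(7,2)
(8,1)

One predicate separates the groups cleanly: first > second AND sum ≥ 7.

Accepted, Accepted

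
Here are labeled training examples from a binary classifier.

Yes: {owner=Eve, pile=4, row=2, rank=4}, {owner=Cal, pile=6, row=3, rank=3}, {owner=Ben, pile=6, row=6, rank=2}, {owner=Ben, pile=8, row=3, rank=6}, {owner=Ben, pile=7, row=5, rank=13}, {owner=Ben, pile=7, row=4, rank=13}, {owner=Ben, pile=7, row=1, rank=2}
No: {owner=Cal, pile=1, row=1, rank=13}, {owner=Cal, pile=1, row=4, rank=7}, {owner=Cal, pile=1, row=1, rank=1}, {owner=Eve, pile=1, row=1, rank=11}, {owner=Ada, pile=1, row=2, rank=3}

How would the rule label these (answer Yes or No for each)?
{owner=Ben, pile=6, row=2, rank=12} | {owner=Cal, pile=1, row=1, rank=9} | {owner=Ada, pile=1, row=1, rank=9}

Yes, No, No

One predicate separates the groups cleanly: pile ≥ 4.
Yes: {owner=Ben, pile=6, row=2, rank=12}, since pile = 6. No: {owner=Cal, pile=1, row=1, rank=9}, since pile = 1. No: {owner=Ada, pile=1, row=1, rank=9}, since pile = 1.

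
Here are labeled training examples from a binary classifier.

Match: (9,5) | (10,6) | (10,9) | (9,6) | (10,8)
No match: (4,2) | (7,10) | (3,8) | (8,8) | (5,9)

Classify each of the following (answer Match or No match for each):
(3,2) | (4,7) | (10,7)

The distinguishing property — first ≥ 9 — holds for all the 'Match' cases and none of the 'No match' cases.
(3,2): first 3, fails this test → No match.
(4,7): first 4, fails this test → No match.
(10,7): first 10, qualifies → Match.

No match, No match, Match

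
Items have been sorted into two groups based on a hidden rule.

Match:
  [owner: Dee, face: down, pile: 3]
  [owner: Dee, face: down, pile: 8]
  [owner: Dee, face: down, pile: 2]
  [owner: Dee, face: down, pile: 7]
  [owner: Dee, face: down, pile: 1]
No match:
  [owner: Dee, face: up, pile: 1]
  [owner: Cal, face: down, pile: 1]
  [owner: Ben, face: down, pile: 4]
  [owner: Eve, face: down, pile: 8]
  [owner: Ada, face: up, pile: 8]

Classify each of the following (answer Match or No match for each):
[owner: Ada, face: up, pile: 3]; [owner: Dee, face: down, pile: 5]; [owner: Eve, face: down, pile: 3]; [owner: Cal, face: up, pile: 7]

No match, Match, No match, No match

The common property of the 'Match' items is: face is down AND owner is Dee. No 'No match' item has it.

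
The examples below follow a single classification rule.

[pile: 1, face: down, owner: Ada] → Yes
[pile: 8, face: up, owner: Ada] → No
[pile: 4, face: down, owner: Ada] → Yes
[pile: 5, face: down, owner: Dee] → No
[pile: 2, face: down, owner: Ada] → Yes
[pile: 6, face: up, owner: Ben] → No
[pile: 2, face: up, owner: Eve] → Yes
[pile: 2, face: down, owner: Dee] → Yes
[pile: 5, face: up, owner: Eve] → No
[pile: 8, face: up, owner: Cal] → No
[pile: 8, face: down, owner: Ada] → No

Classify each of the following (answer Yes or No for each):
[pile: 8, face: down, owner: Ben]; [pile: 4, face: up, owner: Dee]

The simplest hypothesis consistent with all the labels is: pile ≤ 4.
[pile: 8, face: down, owner: Ben] → pile = 8 → No.
[pile: 4, face: up, owner: Dee] → pile = 4 → Yes.

No, Yes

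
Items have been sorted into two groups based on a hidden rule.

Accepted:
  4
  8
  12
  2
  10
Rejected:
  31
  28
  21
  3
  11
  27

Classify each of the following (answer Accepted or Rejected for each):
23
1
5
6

The simplest hypothesis consistent with all the labels is: even AND at most 12.

Rejected, Rejected, Rejected, Accepted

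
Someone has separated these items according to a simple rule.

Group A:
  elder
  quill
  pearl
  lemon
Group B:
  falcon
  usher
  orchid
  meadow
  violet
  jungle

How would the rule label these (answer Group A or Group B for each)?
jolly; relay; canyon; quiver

Group A, Group A, Group B, Group B

The common property of the 'Group A' items is: odd length AND contains 'l'. No 'Group B' item has it.
jolly: length 5, has 'l' — satisfies this, so Group A.
relay: length 5, has 'l' — satisfies this, so Group A.
canyon: length 6, no 'l' — fails this test, so Group B.
quiver: length 6, no 'l' — fails this test, so Group B.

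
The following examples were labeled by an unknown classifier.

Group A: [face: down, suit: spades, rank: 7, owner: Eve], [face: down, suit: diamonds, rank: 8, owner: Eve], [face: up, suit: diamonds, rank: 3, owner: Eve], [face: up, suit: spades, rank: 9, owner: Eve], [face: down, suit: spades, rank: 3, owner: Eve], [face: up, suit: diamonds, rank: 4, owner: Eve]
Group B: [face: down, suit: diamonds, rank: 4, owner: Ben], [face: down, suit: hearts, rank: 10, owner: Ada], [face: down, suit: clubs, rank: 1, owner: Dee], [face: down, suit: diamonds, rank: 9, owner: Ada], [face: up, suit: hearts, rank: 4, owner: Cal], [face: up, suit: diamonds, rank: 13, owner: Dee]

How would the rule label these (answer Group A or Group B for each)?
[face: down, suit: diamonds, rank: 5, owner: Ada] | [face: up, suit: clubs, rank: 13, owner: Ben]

'Group A' ⟺ owner is Eve.
[face: down, suit: diamonds, rank: 5, owner: Ada]: owner is Ada, doesn't match → Group B. [face: up, suit: clubs, rank: 13, owner: Ben]: owner is Ben, doesn't match → Group B.

Group B, Group B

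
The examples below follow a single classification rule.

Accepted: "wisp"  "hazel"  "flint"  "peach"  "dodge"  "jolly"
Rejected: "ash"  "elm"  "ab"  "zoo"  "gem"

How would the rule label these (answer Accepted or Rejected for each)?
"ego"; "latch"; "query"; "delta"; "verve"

Rejected, Accepted, Accepted, Accepted, Accepted

Rule: length ≥ 4. This holds for each 'Accepted' example and fails for each 'Rejected' one.
"ego": length 3, fails the rule → Rejected.
"latch": length 5, matches → Accepted.
"query": length 5, matches → Accepted.
"delta": length 5, matches → Accepted.
"verve": length 5, matches → Accepted.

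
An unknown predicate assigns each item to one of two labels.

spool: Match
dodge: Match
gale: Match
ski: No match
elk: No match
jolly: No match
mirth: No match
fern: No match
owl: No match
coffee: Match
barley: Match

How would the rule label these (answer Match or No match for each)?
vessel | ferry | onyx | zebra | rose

All 'Match' examples share one property — has ≥ 2 vowels — and every 'No match' example lacks it.
vessel: 2 vowels — checks out, so Match.
ferry: 1 vowel — lacks this property, so No match.
onyx: 1 vowel — lacks this property, so No match.
zebra: 2 vowels — checks out, so Match.
rose: 2 vowels — checks out, so Match.

Match, No match, No match, Match, Match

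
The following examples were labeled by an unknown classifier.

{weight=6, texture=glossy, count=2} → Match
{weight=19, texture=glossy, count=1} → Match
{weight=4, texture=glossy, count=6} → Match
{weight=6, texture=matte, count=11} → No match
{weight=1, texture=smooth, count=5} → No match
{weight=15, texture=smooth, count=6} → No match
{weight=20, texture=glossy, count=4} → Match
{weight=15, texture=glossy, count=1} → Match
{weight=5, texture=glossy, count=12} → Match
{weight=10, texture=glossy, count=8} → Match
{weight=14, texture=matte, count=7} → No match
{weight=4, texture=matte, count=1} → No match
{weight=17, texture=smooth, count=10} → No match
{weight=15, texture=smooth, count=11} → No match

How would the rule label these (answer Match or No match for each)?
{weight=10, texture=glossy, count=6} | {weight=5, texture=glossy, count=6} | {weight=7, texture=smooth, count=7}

A rule that fits every label: texture is glossy — true of each 'Match' example, false of each 'No match' one.
{weight=10, texture=glossy, count=6} → texture is glossy → Match. {weight=5, texture=glossy, count=6} → texture is glossy → Match. {weight=7, texture=smooth, count=7} → texture is smooth → No match.

Match, Match, No match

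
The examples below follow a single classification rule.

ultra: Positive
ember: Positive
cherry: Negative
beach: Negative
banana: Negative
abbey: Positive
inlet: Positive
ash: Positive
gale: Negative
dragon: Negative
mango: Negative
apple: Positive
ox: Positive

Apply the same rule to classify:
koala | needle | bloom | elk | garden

Negative, Negative, Negative, Positive, Negative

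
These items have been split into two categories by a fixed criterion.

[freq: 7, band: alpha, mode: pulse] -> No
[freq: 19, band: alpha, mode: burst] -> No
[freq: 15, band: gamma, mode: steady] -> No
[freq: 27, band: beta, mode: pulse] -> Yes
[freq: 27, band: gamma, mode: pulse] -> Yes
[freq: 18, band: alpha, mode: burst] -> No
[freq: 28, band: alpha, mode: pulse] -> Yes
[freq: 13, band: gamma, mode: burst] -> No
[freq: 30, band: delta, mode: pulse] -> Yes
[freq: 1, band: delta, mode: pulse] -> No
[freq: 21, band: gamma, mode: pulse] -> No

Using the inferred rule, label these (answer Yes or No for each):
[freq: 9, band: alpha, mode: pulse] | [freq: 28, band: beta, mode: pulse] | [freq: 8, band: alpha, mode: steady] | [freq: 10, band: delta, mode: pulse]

All 'Yes' examples share one property — freq ≥ 27 — and every 'No' example lacks it.
[freq: 9, band: alpha, mode: pulse]: No (freq = 9).
[freq: 28, band: beta, mode: pulse]: Yes (freq = 28).
[freq: 8, band: alpha, mode: steady]: No (freq = 8).
[freq: 10, band: delta, mode: pulse]: No (freq = 10).

No, Yes, No, No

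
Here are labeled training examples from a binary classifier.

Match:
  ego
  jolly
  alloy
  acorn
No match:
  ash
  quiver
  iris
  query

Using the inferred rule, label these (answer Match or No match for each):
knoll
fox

Match, Match

The distinguishing property — contains 'o' — holds for all the 'Match' cases and none of the 'No match' cases.
knoll: Match (has 'o').
fox: Match (has 'o').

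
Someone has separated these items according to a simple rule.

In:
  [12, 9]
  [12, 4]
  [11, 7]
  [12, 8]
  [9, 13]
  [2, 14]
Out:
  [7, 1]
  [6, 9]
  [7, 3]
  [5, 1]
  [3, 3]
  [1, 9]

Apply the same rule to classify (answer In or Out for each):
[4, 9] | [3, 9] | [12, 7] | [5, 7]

Out, Out, In, Out

The rule appears to be: sum ≥ 16.
[4, 9]: Out (4+9 = 13).
[3, 9]: Out (3+9 = 12).
[12, 7]: In (12+7 = 19).
[5, 7]: Out (5+7 = 12).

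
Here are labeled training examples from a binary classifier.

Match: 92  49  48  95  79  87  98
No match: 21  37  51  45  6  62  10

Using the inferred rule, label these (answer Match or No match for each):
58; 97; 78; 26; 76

A rule that fits every label: digit sum ≥ 11 — true of each 'Match' example, false of each 'No match' one.
58: digit sum 5+8 = 13 — passes, so Match.
97: digit sum 9+7 = 16 — passes, so Match.
78: digit sum 7+8 = 15 — passes, so Match.
26: digit sum 2+6 = 8 — does not satisfy this, so No match.
76: digit sum 7+6 = 13 — passes, so Match.

Match, Match, Match, No match, Match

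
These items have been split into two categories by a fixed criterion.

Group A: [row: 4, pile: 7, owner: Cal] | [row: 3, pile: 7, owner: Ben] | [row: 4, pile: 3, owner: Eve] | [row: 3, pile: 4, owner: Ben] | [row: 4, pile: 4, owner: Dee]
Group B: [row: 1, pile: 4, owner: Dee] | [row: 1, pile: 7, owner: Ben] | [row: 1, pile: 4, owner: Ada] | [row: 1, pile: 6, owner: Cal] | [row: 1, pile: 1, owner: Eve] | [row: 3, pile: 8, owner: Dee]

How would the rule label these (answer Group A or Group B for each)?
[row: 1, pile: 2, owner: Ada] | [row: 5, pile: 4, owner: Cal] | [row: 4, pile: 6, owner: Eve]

Group B, Group A, Group A

A rule that fits every label: row ≥ 3 AND pile ≤ 7 — true of each 'Group A' example, false of each 'Group B' one.
[row: 1, pile: 2, owner: Ada]: row = 1, pile = 2 — does not pass, so Group B. [row: 5, pile: 4, owner: Cal]: row = 5, pile = 4 — has this property, so Group A. [row: 4, pile: 6, owner: Eve]: row = 4, pile = 6 — has this property, so Group A.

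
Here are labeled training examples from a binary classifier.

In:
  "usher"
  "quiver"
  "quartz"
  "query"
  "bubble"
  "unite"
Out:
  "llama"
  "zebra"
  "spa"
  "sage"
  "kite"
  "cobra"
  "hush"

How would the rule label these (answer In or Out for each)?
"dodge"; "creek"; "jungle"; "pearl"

Out, Out, In, Out

Every 'In' example satisfies: length ≥ 5 AND contains 'u'. None of the 'Out' examples do.
"dodge": Out (length 5, no 'u').
"creek": Out (length 5, no 'u').
"jungle": In (length 6, has 'u').
"pearl": Out (length 5, no 'u').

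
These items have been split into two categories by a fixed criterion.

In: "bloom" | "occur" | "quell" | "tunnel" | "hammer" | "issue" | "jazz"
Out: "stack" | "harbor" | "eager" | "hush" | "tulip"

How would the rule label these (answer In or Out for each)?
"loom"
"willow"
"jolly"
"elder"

The common property of the 'In' items is: has a double letter. No 'Out' item has it.

In, In, In, Out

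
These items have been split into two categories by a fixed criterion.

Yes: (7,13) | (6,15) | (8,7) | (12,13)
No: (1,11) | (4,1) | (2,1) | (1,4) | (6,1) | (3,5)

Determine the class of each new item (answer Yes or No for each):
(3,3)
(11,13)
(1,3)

The classifier is using: sum ≥ 15.
No: (3,3), since 3+3 = 6.
Yes: (11,13), since 11+13 = 24.
No: (1,3), since 1+3 = 4.

No, Yes, No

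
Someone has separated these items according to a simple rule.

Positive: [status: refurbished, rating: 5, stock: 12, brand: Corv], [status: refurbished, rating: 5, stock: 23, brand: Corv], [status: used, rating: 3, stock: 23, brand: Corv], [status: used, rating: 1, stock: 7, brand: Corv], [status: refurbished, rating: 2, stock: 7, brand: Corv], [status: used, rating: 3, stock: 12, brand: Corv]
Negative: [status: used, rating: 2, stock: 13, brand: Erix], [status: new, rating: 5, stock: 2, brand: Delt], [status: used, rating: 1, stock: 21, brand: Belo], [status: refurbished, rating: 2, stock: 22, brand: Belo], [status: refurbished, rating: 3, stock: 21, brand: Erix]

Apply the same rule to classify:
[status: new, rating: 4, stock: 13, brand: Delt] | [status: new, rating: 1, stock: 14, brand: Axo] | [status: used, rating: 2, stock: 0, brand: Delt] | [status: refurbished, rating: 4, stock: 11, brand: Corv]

Every 'Positive' example satisfies: brand is Corv. None of the 'Negative' examples do.
[status: new, rating: 4, stock: 13, brand: Delt]: brand is Delt, does not pass → Negative.
[status: new, rating: 1, stock: 14, brand: Axo]: brand is Axo, does not pass → Negative.
[status: used, rating: 2, stock: 0, brand: Delt]: brand is Delt, does not pass → Negative.
[status: refurbished, rating: 4, stock: 11, brand: Corv]: brand is Corv, matches → Positive.

Negative, Negative, Negative, Positive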